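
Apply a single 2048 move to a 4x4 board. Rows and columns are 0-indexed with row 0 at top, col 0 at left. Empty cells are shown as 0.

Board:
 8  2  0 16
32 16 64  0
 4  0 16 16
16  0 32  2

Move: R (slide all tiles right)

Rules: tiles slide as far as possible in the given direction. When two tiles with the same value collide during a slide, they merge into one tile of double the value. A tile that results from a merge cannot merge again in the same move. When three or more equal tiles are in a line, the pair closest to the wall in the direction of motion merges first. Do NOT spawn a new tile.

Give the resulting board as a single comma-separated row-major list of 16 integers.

Answer: 0, 8, 2, 16, 0, 32, 16, 64, 0, 0, 4, 32, 0, 16, 32, 2

Derivation:
Slide right:
row 0: [8, 2, 0, 16] -> [0, 8, 2, 16]
row 1: [32, 16, 64, 0] -> [0, 32, 16, 64]
row 2: [4, 0, 16, 16] -> [0, 0, 4, 32]
row 3: [16, 0, 32, 2] -> [0, 16, 32, 2]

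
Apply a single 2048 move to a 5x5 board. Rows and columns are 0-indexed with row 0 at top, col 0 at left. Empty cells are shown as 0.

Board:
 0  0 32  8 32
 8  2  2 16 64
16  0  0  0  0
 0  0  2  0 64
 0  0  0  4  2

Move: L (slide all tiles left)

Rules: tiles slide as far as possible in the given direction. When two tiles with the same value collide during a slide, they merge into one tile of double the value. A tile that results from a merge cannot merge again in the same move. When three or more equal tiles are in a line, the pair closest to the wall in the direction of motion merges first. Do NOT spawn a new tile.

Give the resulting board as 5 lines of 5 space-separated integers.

Slide left:
row 0: [0, 0, 32, 8, 32] -> [32, 8, 32, 0, 0]
row 1: [8, 2, 2, 16, 64] -> [8, 4, 16, 64, 0]
row 2: [16, 0, 0, 0, 0] -> [16, 0, 0, 0, 0]
row 3: [0, 0, 2, 0, 64] -> [2, 64, 0, 0, 0]
row 4: [0, 0, 0, 4, 2] -> [4, 2, 0, 0, 0]

Answer: 32  8 32  0  0
 8  4 16 64  0
16  0  0  0  0
 2 64  0  0  0
 4  2  0  0  0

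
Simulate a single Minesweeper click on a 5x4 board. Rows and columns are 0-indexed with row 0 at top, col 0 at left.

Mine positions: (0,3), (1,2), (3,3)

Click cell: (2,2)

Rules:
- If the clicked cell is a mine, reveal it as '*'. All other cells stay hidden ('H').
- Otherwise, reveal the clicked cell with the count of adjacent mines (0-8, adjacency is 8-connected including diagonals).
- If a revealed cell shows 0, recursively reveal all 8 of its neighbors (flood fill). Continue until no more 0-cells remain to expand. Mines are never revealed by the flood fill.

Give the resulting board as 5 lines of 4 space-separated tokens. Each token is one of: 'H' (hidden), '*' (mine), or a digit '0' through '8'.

H H H H
H H H H
H H 2 H
H H H H
H H H H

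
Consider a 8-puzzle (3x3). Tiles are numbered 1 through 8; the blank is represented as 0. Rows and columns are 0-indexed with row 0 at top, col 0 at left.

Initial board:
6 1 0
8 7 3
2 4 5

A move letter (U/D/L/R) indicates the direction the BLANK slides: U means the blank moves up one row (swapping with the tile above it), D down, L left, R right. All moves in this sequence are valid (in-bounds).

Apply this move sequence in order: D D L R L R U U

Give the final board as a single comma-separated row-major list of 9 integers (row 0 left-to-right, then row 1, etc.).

After move 1 (D):
6 1 3
8 7 0
2 4 5

After move 2 (D):
6 1 3
8 7 5
2 4 0

After move 3 (L):
6 1 3
8 7 5
2 0 4

After move 4 (R):
6 1 3
8 7 5
2 4 0

After move 5 (L):
6 1 3
8 7 5
2 0 4

After move 6 (R):
6 1 3
8 7 5
2 4 0

After move 7 (U):
6 1 3
8 7 0
2 4 5

After move 8 (U):
6 1 0
8 7 3
2 4 5

Answer: 6, 1, 0, 8, 7, 3, 2, 4, 5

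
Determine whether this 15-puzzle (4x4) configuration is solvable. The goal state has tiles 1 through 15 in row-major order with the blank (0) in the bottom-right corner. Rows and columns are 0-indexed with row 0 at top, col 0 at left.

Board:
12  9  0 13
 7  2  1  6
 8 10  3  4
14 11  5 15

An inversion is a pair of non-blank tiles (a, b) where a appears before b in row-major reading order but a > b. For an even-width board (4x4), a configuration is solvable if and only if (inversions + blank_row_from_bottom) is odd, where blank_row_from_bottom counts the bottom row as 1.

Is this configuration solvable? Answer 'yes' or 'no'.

Inversions: 48
Blank is in row 0 (0-indexed from top), which is row 4 counting from the bottom (bottom = 1).
48 + 4 = 52, which is even, so the puzzle is not solvable.

Answer: no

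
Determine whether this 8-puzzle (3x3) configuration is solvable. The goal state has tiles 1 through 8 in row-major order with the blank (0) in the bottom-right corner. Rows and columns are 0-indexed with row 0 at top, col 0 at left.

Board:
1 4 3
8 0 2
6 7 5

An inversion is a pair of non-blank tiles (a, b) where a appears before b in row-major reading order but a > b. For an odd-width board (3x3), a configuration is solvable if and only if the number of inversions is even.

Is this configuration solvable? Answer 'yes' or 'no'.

Answer: no

Derivation:
Inversions (pairs i<j in row-major order where tile[i] > tile[j] > 0): 9
9 is odd, so the puzzle is not solvable.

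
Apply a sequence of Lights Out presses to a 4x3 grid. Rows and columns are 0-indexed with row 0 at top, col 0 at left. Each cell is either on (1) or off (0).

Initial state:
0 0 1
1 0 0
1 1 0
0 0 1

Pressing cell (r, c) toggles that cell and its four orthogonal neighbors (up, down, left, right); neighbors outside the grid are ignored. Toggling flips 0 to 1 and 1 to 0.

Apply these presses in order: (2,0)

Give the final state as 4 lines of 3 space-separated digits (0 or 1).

Answer: 0 0 1
0 0 0
0 0 0
1 0 1

Derivation:
After press 1 at (2,0):
0 0 1
0 0 0
0 0 0
1 0 1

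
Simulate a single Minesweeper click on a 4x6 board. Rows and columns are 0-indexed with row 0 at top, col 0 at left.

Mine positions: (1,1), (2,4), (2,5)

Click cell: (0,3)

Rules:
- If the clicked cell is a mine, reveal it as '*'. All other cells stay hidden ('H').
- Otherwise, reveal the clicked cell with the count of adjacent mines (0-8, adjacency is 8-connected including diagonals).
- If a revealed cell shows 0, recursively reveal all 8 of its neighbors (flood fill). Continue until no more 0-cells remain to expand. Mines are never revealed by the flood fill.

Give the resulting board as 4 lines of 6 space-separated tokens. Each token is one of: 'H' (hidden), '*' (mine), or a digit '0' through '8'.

H H 1 0 0 0
H H 1 1 2 2
H H H H H H
H H H H H H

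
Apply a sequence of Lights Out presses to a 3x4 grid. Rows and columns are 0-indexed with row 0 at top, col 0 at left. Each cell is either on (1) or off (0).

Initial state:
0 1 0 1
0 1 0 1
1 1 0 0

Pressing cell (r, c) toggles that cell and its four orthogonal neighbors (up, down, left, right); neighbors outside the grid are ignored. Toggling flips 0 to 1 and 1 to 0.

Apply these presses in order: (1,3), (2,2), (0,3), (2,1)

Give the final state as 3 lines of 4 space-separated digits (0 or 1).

Answer: 0 1 1 1
0 0 0 1
0 1 0 0

Derivation:
After press 1 at (1,3):
0 1 0 0
0 1 1 0
1 1 0 1

After press 2 at (2,2):
0 1 0 0
0 1 0 0
1 0 1 0

After press 3 at (0,3):
0 1 1 1
0 1 0 1
1 0 1 0

After press 4 at (2,1):
0 1 1 1
0 0 0 1
0 1 0 0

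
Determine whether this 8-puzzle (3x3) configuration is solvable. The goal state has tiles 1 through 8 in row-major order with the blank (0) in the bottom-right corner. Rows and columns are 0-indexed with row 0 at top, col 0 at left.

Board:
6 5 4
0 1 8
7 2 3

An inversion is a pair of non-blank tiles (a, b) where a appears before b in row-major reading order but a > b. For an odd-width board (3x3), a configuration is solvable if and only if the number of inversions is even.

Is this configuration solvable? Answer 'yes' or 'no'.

Answer: no

Derivation:
Inversions (pairs i<j in row-major order where tile[i] > tile[j] > 0): 17
17 is odd, so the puzzle is not solvable.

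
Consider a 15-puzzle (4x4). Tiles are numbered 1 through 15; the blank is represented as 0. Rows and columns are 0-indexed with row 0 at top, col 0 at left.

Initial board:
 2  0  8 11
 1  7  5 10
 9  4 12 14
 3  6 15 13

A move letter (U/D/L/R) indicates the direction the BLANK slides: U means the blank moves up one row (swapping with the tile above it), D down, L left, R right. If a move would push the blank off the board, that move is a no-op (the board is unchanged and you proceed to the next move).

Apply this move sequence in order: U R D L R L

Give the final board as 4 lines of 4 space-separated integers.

After move 1 (U):
 2  0  8 11
 1  7  5 10
 9  4 12 14
 3  6 15 13

After move 2 (R):
 2  8  0 11
 1  7  5 10
 9  4 12 14
 3  6 15 13

After move 3 (D):
 2  8  5 11
 1  7  0 10
 9  4 12 14
 3  6 15 13

After move 4 (L):
 2  8  5 11
 1  0  7 10
 9  4 12 14
 3  6 15 13

After move 5 (R):
 2  8  5 11
 1  7  0 10
 9  4 12 14
 3  6 15 13

After move 6 (L):
 2  8  5 11
 1  0  7 10
 9  4 12 14
 3  6 15 13

Answer:  2  8  5 11
 1  0  7 10
 9  4 12 14
 3  6 15 13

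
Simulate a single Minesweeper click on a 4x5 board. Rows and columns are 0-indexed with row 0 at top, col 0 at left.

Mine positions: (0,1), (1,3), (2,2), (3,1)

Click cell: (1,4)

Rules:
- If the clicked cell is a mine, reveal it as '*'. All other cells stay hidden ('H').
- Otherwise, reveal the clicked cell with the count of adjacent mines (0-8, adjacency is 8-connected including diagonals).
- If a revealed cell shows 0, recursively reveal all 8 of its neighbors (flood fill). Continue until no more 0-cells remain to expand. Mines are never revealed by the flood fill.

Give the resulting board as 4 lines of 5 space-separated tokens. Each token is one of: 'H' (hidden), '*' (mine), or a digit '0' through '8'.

H H H H H
H H H H 1
H H H H H
H H H H H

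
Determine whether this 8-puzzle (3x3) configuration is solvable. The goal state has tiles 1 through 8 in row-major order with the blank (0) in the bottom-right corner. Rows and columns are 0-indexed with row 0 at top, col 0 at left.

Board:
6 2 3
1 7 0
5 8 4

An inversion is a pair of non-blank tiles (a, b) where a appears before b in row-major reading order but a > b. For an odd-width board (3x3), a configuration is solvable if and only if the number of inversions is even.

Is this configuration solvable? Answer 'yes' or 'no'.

Inversions (pairs i<j in row-major order where tile[i] > tile[j] > 0): 11
11 is odd, so the puzzle is not solvable.

Answer: no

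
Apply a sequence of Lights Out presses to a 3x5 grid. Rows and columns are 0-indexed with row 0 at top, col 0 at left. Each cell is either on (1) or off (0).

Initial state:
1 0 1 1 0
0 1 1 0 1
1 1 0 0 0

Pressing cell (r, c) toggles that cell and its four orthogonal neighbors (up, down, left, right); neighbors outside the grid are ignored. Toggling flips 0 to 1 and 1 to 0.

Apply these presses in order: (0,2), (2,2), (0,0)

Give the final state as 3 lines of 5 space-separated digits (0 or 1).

After press 1 at (0,2):
1 1 0 0 0
0 1 0 0 1
1 1 0 0 0

After press 2 at (2,2):
1 1 0 0 0
0 1 1 0 1
1 0 1 1 0

After press 3 at (0,0):
0 0 0 0 0
1 1 1 0 1
1 0 1 1 0

Answer: 0 0 0 0 0
1 1 1 0 1
1 0 1 1 0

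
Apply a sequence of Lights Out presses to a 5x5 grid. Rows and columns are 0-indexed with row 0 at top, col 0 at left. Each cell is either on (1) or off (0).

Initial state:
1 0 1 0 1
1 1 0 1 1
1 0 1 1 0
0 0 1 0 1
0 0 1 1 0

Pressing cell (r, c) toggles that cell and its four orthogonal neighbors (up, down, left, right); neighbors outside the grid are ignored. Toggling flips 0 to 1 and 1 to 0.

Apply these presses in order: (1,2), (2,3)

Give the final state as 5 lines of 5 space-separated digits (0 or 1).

Answer: 1 0 0 0 1
1 0 1 1 1
1 0 1 0 1
0 0 1 1 1
0 0 1 1 0

Derivation:
After press 1 at (1,2):
1 0 0 0 1
1 0 1 0 1
1 0 0 1 0
0 0 1 0 1
0 0 1 1 0

After press 2 at (2,3):
1 0 0 0 1
1 0 1 1 1
1 0 1 0 1
0 0 1 1 1
0 0 1 1 0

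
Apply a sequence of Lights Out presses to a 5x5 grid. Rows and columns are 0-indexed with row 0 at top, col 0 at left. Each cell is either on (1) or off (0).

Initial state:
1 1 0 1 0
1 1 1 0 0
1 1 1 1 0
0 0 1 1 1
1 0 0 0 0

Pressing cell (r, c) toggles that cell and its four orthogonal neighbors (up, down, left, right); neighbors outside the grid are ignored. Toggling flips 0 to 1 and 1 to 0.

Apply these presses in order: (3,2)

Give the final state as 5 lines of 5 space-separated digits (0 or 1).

Answer: 1 1 0 1 0
1 1 1 0 0
1 1 0 1 0
0 1 0 0 1
1 0 1 0 0

Derivation:
After press 1 at (3,2):
1 1 0 1 0
1 1 1 0 0
1 1 0 1 0
0 1 0 0 1
1 0 1 0 0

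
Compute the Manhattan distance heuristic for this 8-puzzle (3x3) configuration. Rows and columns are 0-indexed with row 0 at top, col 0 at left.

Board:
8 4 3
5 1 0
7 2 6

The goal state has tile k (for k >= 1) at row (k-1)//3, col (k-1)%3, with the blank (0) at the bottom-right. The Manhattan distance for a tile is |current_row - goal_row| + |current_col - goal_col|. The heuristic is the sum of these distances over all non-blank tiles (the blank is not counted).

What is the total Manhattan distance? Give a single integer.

Tile 8: (0,0)->(2,1) = 3
Tile 4: (0,1)->(1,0) = 2
Tile 3: (0,2)->(0,2) = 0
Tile 5: (1,0)->(1,1) = 1
Tile 1: (1,1)->(0,0) = 2
Tile 7: (2,0)->(2,0) = 0
Tile 2: (2,1)->(0,1) = 2
Tile 6: (2,2)->(1,2) = 1
Sum: 3 + 2 + 0 + 1 + 2 + 0 + 2 + 1 = 11

Answer: 11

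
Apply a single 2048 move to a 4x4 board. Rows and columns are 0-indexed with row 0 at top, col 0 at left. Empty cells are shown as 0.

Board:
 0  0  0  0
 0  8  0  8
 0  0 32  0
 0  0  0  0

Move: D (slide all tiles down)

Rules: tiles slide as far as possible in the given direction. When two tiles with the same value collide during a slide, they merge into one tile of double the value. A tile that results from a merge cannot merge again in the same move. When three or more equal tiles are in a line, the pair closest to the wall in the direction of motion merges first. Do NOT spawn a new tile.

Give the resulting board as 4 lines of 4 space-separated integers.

Slide down:
col 0: [0, 0, 0, 0] -> [0, 0, 0, 0]
col 1: [0, 8, 0, 0] -> [0, 0, 0, 8]
col 2: [0, 0, 32, 0] -> [0, 0, 0, 32]
col 3: [0, 8, 0, 0] -> [0, 0, 0, 8]

Answer:  0  0  0  0
 0  0  0  0
 0  0  0  0
 0  8 32  8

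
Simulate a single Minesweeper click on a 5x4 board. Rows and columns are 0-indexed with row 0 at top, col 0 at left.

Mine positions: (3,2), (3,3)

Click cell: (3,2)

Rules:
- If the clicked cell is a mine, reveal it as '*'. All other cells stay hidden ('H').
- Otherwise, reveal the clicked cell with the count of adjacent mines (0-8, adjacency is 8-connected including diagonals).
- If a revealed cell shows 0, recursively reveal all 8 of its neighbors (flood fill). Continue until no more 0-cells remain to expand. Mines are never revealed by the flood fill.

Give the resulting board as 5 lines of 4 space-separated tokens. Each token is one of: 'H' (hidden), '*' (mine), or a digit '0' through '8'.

H H H H
H H H H
H H H H
H H * H
H H H H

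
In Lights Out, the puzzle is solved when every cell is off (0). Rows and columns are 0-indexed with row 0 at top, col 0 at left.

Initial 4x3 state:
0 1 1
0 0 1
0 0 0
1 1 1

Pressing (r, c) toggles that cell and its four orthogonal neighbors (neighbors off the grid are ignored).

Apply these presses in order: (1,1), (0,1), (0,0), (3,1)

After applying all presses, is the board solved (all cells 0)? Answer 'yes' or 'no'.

After press 1 at (1,1):
0 0 1
1 1 0
0 1 0
1 1 1

After press 2 at (0,1):
1 1 0
1 0 0
0 1 0
1 1 1

After press 3 at (0,0):
0 0 0
0 0 0
0 1 0
1 1 1

After press 4 at (3,1):
0 0 0
0 0 0
0 0 0
0 0 0

Lights still on: 0

Answer: yes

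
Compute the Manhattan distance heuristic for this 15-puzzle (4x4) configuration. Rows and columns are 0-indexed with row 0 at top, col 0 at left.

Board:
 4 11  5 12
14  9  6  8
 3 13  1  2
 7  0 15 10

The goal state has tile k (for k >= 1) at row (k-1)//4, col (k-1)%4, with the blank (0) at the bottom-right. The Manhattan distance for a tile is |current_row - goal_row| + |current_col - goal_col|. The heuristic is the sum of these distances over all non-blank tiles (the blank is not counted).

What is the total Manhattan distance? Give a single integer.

Answer: 38

Derivation:
Tile 4: (0,0)->(0,3) = 3
Tile 11: (0,1)->(2,2) = 3
Tile 5: (0,2)->(1,0) = 3
Tile 12: (0,3)->(2,3) = 2
Tile 14: (1,0)->(3,1) = 3
Tile 9: (1,1)->(2,0) = 2
Tile 6: (1,2)->(1,1) = 1
Tile 8: (1,3)->(1,3) = 0
Tile 3: (2,0)->(0,2) = 4
Tile 13: (2,1)->(3,0) = 2
Tile 1: (2,2)->(0,0) = 4
Tile 2: (2,3)->(0,1) = 4
Tile 7: (3,0)->(1,2) = 4
Tile 15: (3,2)->(3,2) = 0
Tile 10: (3,3)->(2,1) = 3
Sum: 3 + 3 + 3 + 2 + 3 + 2 + 1 + 0 + 4 + 2 + 4 + 4 + 4 + 0 + 3 = 38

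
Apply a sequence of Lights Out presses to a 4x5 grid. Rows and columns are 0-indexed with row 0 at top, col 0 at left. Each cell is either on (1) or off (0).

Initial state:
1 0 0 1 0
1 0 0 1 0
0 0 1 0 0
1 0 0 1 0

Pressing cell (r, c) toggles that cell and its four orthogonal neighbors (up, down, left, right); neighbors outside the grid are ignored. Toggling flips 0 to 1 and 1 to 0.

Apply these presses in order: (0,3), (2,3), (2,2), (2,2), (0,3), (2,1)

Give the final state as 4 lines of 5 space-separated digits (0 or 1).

Answer: 1 0 0 1 0
1 1 0 0 0
1 1 1 1 1
1 1 0 0 0

Derivation:
After press 1 at (0,3):
1 0 1 0 1
1 0 0 0 0
0 0 1 0 0
1 0 0 1 0

After press 2 at (2,3):
1 0 1 0 1
1 0 0 1 0
0 0 0 1 1
1 0 0 0 0

After press 3 at (2,2):
1 0 1 0 1
1 0 1 1 0
0 1 1 0 1
1 0 1 0 0

After press 4 at (2,2):
1 0 1 0 1
1 0 0 1 0
0 0 0 1 1
1 0 0 0 0

After press 5 at (0,3):
1 0 0 1 0
1 0 0 0 0
0 0 0 1 1
1 0 0 0 0

After press 6 at (2,1):
1 0 0 1 0
1 1 0 0 0
1 1 1 1 1
1 1 0 0 0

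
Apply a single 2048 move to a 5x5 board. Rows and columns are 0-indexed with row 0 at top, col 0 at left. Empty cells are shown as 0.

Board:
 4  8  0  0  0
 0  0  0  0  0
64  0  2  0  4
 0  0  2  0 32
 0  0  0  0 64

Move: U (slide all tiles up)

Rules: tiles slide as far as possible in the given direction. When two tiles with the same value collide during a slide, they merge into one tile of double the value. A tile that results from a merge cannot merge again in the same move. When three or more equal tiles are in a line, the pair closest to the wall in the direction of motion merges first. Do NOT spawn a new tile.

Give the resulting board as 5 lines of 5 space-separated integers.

Answer:  4  8  4  0  4
64  0  0  0 32
 0  0  0  0 64
 0  0  0  0  0
 0  0  0  0  0

Derivation:
Slide up:
col 0: [4, 0, 64, 0, 0] -> [4, 64, 0, 0, 0]
col 1: [8, 0, 0, 0, 0] -> [8, 0, 0, 0, 0]
col 2: [0, 0, 2, 2, 0] -> [4, 0, 0, 0, 0]
col 3: [0, 0, 0, 0, 0] -> [0, 0, 0, 0, 0]
col 4: [0, 0, 4, 32, 64] -> [4, 32, 64, 0, 0]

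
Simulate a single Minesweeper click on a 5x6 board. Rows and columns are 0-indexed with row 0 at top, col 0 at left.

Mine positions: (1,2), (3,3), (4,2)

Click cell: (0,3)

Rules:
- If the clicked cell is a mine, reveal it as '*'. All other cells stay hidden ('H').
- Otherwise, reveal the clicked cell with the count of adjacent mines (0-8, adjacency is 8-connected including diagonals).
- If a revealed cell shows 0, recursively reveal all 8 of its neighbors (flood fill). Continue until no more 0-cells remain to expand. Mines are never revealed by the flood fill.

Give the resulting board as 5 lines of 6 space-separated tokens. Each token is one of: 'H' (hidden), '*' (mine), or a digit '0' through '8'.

H H H 1 H H
H H H H H H
H H H H H H
H H H H H H
H H H H H H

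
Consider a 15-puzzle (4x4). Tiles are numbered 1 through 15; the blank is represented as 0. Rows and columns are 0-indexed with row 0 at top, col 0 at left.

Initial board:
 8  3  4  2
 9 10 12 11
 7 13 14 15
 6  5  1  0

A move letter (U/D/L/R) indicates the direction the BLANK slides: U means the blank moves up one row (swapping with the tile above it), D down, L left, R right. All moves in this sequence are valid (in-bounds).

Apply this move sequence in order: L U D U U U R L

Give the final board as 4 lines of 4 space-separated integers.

After move 1 (L):
 8  3  4  2
 9 10 12 11
 7 13 14 15
 6  5  0  1

After move 2 (U):
 8  3  4  2
 9 10 12 11
 7 13  0 15
 6  5 14  1

After move 3 (D):
 8  3  4  2
 9 10 12 11
 7 13 14 15
 6  5  0  1

After move 4 (U):
 8  3  4  2
 9 10 12 11
 7 13  0 15
 6  5 14  1

After move 5 (U):
 8  3  4  2
 9 10  0 11
 7 13 12 15
 6  5 14  1

After move 6 (U):
 8  3  0  2
 9 10  4 11
 7 13 12 15
 6  5 14  1

After move 7 (R):
 8  3  2  0
 9 10  4 11
 7 13 12 15
 6  5 14  1

After move 8 (L):
 8  3  0  2
 9 10  4 11
 7 13 12 15
 6  5 14  1

Answer:  8  3  0  2
 9 10  4 11
 7 13 12 15
 6  5 14  1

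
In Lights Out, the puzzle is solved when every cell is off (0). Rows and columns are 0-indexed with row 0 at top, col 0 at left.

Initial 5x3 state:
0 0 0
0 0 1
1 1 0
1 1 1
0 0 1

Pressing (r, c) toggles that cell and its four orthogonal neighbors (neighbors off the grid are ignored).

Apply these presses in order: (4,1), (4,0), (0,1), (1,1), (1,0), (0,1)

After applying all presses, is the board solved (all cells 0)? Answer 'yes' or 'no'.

After press 1 at (4,1):
0 0 0
0 0 1
1 1 0
1 0 1
1 1 0

After press 2 at (4,0):
0 0 0
0 0 1
1 1 0
0 0 1
0 0 0

After press 3 at (0,1):
1 1 1
0 1 1
1 1 0
0 0 1
0 0 0

After press 4 at (1,1):
1 0 1
1 0 0
1 0 0
0 0 1
0 0 0

After press 5 at (1,0):
0 0 1
0 1 0
0 0 0
0 0 1
0 0 0

After press 6 at (0,1):
1 1 0
0 0 0
0 0 0
0 0 1
0 0 0

Lights still on: 3

Answer: no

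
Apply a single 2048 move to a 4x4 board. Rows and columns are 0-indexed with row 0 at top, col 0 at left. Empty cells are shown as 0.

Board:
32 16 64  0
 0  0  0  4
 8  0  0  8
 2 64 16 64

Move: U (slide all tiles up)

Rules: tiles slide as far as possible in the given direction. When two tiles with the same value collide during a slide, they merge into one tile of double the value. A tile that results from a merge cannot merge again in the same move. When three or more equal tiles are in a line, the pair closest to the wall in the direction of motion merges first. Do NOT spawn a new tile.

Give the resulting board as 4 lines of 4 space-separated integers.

Slide up:
col 0: [32, 0, 8, 2] -> [32, 8, 2, 0]
col 1: [16, 0, 0, 64] -> [16, 64, 0, 0]
col 2: [64, 0, 0, 16] -> [64, 16, 0, 0]
col 3: [0, 4, 8, 64] -> [4, 8, 64, 0]

Answer: 32 16 64  4
 8 64 16  8
 2  0  0 64
 0  0  0  0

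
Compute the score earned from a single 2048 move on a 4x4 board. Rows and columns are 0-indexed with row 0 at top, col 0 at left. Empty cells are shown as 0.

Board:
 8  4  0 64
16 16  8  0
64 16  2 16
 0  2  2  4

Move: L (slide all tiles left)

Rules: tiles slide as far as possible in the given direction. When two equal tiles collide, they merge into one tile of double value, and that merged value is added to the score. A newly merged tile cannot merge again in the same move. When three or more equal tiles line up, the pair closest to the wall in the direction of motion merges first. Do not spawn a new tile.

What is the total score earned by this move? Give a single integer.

Answer: 36

Derivation:
Slide left:
row 0: [8, 4, 0, 64] -> [8, 4, 64, 0]  score +0 (running 0)
row 1: [16, 16, 8, 0] -> [32, 8, 0, 0]  score +32 (running 32)
row 2: [64, 16, 2, 16] -> [64, 16, 2, 16]  score +0 (running 32)
row 3: [0, 2, 2, 4] -> [4, 4, 0, 0]  score +4 (running 36)
Board after move:
 8  4 64  0
32  8  0  0
64 16  2 16
 4  4  0  0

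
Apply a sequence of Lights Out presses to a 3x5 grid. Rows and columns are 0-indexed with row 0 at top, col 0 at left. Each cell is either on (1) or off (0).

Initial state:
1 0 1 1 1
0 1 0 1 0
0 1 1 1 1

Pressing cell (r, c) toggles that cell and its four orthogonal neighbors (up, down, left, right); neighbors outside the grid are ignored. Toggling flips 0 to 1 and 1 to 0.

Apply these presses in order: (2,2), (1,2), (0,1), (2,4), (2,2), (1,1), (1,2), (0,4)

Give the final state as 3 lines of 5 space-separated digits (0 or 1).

After press 1 at (2,2):
1 0 1 1 1
0 1 1 1 0
0 0 0 0 1

After press 2 at (1,2):
1 0 0 1 1
0 0 0 0 0
0 0 1 0 1

After press 3 at (0,1):
0 1 1 1 1
0 1 0 0 0
0 0 1 0 1

After press 4 at (2,4):
0 1 1 1 1
0 1 0 0 1
0 0 1 1 0

After press 5 at (2,2):
0 1 1 1 1
0 1 1 0 1
0 1 0 0 0

After press 6 at (1,1):
0 0 1 1 1
1 0 0 0 1
0 0 0 0 0

After press 7 at (1,2):
0 0 0 1 1
1 1 1 1 1
0 0 1 0 0

After press 8 at (0,4):
0 0 0 0 0
1 1 1 1 0
0 0 1 0 0

Answer: 0 0 0 0 0
1 1 1 1 0
0 0 1 0 0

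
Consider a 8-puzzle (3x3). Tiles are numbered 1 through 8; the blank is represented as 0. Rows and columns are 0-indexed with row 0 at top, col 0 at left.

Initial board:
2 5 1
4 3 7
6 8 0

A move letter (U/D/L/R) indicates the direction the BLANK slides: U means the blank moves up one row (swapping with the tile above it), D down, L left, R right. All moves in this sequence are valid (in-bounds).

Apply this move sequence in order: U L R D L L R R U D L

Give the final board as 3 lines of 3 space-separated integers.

Answer: 2 5 1
4 3 7
6 0 8

Derivation:
After move 1 (U):
2 5 1
4 3 0
6 8 7

After move 2 (L):
2 5 1
4 0 3
6 8 7

After move 3 (R):
2 5 1
4 3 0
6 8 7

After move 4 (D):
2 5 1
4 3 7
6 8 0

After move 5 (L):
2 5 1
4 3 7
6 0 8

After move 6 (L):
2 5 1
4 3 7
0 6 8

After move 7 (R):
2 5 1
4 3 7
6 0 8

After move 8 (R):
2 5 1
4 3 7
6 8 0

After move 9 (U):
2 5 1
4 3 0
6 8 7

After move 10 (D):
2 5 1
4 3 7
6 8 0

After move 11 (L):
2 5 1
4 3 7
6 0 8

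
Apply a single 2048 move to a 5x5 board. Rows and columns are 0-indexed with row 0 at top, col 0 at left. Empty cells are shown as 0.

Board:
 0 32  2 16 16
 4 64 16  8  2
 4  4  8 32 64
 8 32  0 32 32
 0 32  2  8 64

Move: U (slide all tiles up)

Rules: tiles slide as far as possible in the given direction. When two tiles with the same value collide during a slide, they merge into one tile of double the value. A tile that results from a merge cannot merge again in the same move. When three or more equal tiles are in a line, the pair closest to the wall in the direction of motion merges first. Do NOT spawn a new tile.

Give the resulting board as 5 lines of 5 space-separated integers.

Answer:  8 32  2 16 16
 8 64 16  8  2
 0  4  8 64 64
 0 64  2  8 32
 0  0  0  0 64

Derivation:
Slide up:
col 0: [0, 4, 4, 8, 0] -> [8, 8, 0, 0, 0]
col 1: [32, 64, 4, 32, 32] -> [32, 64, 4, 64, 0]
col 2: [2, 16, 8, 0, 2] -> [2, 16, 8, 2, 0]
col 3: [16, 8, 32, 32, 8] -> [16, 8, 64, 8, 0]
col 4: [16, 2, 64, 32, 64] -> [16, 2, 64, 32, 64]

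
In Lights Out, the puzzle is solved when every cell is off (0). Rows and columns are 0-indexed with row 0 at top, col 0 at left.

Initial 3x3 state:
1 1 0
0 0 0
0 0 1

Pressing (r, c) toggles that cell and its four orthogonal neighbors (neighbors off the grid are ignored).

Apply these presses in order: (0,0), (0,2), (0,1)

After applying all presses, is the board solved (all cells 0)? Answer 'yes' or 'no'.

Answer: no

Derivation:
After press 1 at (0,0):
0 0 0
1 0 0
0 0 1

After press 2 at (0,2):
0 1 1
1 0 1
0 0 1

After press 3 at (0,1):
1 0 0
1 1 1
0 0 1

Lights still on: 5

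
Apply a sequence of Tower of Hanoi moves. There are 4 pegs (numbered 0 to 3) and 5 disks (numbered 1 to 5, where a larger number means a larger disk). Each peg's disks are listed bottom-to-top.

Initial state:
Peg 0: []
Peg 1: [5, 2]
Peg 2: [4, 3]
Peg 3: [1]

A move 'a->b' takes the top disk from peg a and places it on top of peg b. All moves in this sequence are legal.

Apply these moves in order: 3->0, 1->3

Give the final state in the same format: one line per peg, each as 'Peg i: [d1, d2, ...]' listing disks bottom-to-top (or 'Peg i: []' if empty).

After move 1 (3->0):
Peg 0: [1]
Peg 1: [5, 2]
Peg 2: [4, 3]
Peg 3: []

After move 2 (1->3):
Peg 0: [1]
Peg 1: [5]
Peg 2: [4, 3]
Peg 3: [2]

Answer: Peg 0: [1]
Peg 1: [5]
Peg 2: [4, 3]
Peg 3: [2]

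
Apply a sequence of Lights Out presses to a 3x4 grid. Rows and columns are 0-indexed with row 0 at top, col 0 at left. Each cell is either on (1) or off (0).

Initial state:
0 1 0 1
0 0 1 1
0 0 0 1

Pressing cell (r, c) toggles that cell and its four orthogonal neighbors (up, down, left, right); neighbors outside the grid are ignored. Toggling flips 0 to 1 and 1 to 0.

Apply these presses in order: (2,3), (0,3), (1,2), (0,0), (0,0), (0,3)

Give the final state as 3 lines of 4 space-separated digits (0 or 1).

After press 1 at (2,3):
0 1 0 1
0 0 1 0
0 0 1 0

After press 2 at (0,3):
0 1 1 0
0 0 1 1
0 0 1 0

After press 3 at (1,2):
0 1 0 0
0 1 0 0
0 0 0 0

After press 4 at (0,0):
1 0 0 0
1 1 0 0
0 0 0 0

After press 5 at (0,0):
0 1 0 0
0 1 0 0
0 0 0 0

After press 6 at (0,3):
0 1 1 1
0 1 0 1
0 0 0 0

Answer: 0 1 1 1
0 1 0 1
0 0 0 0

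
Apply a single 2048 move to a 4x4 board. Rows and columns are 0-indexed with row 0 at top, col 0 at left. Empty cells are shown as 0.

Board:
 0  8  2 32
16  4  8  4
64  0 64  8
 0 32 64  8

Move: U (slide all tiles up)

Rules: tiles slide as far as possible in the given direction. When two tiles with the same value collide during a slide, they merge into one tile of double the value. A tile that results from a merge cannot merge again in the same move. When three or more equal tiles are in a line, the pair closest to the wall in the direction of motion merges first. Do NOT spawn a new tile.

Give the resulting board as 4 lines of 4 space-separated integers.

Slide up:
col 0: [0, 16, 64, 0] -> [16, 64, 0, 0]
col 1: [8, 4, 0, 32] -> [8, 4, 32, 0]
col 2: [2, 8, 64, 64] -> [2, 8, 128, 0]
col 3: [32, 4, 8, 8] -> [32, 4, 16, 0]

Answer:  16   8   2  32
 64   4   8   4
  0  32 128  16
  0   0   0   0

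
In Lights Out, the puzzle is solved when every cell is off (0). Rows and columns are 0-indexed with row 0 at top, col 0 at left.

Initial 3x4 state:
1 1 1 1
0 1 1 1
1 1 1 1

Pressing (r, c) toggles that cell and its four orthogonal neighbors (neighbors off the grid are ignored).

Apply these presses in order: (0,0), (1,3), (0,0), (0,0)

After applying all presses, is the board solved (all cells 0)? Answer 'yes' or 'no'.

Answer: no

Derivation:
After press 1 at (0,0):
0 0 1 1
1 1 1 1
1 1 1 1

After press 2 at (1,3):
0 0 1 0
1 1 0 0
1 1 1 0

After press 3 at (0,0):
1 1 1 0
0 1 0 0
1 1 1 0

After press 4 at (0,0):
0 0 1 0
1 1 0 0
1 1 1 0

Lights still on: 6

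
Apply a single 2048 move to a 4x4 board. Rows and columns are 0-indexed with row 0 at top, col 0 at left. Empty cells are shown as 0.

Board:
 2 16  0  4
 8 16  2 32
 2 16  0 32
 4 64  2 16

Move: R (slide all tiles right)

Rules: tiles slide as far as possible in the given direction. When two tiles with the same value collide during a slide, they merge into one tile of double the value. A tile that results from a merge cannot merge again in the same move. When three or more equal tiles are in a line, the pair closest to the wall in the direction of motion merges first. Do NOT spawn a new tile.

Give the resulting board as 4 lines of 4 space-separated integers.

Answer:  0  2 16  4
 8 16  2 32
 0  2 16 32
 4 64  2 16

Derivation:
Slide right:
row 0: [2, 16, 0, 4] -> [0, 2, 16, 4]
row 1: [8, 16, 2, 32] -> [8, 16, 2, 32]
row 2: [2, 16, 0, 32] -> [0, 2, 16, 32]
row 3: [4, 64, 2, 16] -> [4, 64, 2, 16]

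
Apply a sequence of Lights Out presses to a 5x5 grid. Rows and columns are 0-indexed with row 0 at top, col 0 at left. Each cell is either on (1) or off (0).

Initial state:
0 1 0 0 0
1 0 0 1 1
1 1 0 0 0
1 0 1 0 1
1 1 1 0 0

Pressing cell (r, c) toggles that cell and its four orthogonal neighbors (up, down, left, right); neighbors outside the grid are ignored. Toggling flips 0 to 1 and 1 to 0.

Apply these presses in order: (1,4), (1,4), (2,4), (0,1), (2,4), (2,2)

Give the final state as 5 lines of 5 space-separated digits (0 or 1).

Answer: 1 0 1 0 0
1 1 1 1 1
1 0 1 1 0
1 0 0 0 1
1 1 1 0 0

Derivation:
After press 1 at (1,4):
0 1 0 0 1
1 0 0 0 0
1 1 0 0 1
1 0 1 0 1
1 1 1 0 0

After press 2 at (1,4):
0 1 0 0 0
1 0 0 1 1
1 1 0 0 0
1 0 1 0 1
1 1 1 0 0

After press 3 at (2,4):
0 1 0 0 0
1 0 0 1 0
1 1 0 1 1
1 0 1 0 0
1 1 1 0 0

After press 4 at (0,1):
1 0 1 0 0
1 1 0 1 0
1 1 0 1 1
1 0 1 0 0
1 1 1 0 0

After press 5 at (2,4):
1 0 1 0 0
1 1 0 1 1
1 1 0 0 0
1 0 1 0 1
1 1 1 0 0

After press 6 at (2,2):
1 0 1 0 0
1 1 1 1 1
1 0 1 1 0
1 0 0 0 1
1 1 1 0 0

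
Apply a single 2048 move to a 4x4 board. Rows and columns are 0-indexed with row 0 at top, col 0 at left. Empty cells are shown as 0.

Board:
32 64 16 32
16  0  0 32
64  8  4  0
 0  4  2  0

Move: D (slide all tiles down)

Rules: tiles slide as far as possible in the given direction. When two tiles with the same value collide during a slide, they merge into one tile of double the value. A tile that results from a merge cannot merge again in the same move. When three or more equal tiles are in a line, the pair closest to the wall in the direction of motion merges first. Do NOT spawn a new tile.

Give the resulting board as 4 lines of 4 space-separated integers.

Slide down:
col 0: [32, 16, 64, 0] -> [0, 32, 16, 64]
col 1: [64, 0, 8, 4] -> [0, 64, 8, 4]
col 2: [16, 0, 4, 2] -> [0, 16, 4, 2]
col 3: [32, 32, 0, 0] -> [0, 0, 0, 64]

Answer:  0  0  0  0
32 64 16  0
16  8  4  0
64  4  2 64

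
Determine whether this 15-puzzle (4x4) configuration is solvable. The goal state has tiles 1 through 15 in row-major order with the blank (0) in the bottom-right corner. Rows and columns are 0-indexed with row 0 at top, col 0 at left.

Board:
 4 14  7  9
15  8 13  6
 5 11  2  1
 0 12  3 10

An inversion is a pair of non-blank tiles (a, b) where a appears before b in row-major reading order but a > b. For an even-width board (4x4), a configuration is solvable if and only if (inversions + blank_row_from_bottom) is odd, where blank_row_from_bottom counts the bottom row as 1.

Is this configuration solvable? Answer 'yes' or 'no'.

Inversions: 63
Blank is in row 3 (0-indexed from top), which is row 1 counting from the bottom (bottom = 1).
63 + 1 = 64, which is even, so the puzzle is not solvable.

Answer: no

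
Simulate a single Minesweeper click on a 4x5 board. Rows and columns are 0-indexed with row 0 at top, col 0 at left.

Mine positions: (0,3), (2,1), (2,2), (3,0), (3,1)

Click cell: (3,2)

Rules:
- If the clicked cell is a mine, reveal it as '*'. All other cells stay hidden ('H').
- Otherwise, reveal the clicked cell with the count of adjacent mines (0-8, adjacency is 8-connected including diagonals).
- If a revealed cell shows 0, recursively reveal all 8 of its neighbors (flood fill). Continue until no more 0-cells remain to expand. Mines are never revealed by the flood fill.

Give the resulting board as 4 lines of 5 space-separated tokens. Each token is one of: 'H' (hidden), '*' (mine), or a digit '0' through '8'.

H H H H H
H H H H H
H H H H H
H H 3 H H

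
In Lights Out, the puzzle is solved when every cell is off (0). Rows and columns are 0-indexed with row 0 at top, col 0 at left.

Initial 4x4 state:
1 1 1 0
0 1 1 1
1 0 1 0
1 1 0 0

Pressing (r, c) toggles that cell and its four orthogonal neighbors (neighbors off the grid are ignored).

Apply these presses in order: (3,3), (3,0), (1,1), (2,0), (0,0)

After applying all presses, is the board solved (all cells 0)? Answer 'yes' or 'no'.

Answer: no

Derivation:
After press 1 at (3,3):
1 1 1 0
0 1 1 1
1 0 1 1
1 1 1 1

After press 2 at (3,0):
1 1 1 0
0 1 1 1
0 0 1 1
0 0 1 1

After press 3 at (1,1):
1 0 1 0
1 0 0 1
0 1 1 1
0 0 1 1

After press 4 at (2,0):
1 0 1 0
0 0 0 1
1 0 1 1
1 0 1 1

After press 5 at (0,0):
0 1 1 0
1 0 0 1
1 0 1 1
1 0 1 1

Lights still on: 10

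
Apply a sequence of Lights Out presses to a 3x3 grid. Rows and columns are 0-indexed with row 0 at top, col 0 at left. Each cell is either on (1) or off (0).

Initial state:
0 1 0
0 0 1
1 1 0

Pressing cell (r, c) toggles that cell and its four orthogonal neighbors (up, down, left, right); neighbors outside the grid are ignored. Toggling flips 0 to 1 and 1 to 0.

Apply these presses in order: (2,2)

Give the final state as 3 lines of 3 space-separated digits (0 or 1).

After press 1 at (2,2):
0 1 0
0 0 0
1 0 1

Answer: 0 1 0
0 0 0
1 0 1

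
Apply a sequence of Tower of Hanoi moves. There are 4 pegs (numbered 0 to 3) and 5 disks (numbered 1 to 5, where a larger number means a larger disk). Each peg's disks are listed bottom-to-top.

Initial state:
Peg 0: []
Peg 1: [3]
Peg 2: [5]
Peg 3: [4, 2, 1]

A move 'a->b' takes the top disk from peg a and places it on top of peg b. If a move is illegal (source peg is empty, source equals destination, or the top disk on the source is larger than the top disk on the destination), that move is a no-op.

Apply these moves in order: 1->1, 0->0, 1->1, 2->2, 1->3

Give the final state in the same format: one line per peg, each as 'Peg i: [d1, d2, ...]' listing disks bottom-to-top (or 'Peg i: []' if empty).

Answer: Peg 0: []
Peg 1: [3]
Peg 2: [5]
Peg 3: [4, 2, 1]

Derivation:
After move 1 (1->1):
Peg 0: []
Peg 1: [3]
Peg 2: [5]
Peg 3: [4, 2, 1]

After move 2 (0->0):
Peg 0: []
Peg 1: [3]
Peg 2: [5]
Peg 3: [4, 2, 1]

After move 3 (1->1):
Peg 0: []
Peg 1: [3]
Peg 2: [5]
Peg 3: [4, 2, 1]

After move 4 (2->2):
Peg 0: []
Peg 1: [3]
Peg 2: [5]
Peg 3: [4, 2, 1]

After move 5 (1->3):
Peg 0: []
Peg 1: [3]
Peg 2: [5]
Peg 3: [4, 2, 1]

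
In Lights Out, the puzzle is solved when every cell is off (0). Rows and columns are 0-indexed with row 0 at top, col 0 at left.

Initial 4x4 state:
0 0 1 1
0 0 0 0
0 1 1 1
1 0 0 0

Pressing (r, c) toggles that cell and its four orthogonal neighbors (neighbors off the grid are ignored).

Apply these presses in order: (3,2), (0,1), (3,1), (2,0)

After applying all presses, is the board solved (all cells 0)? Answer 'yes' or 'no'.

After press 1 at (3,2):
0 0 1 1
0 0 0 0
0 1 0 1
1 1 1 1

After press 2 at (0,1):
1 1 0 1
0 1 0 0
0 1 0 1
1 1 1 1

After press 3 at (3,1):
1 1 0 1
0 1 0 0
0 0 0 1
0 0 0 1

After press 4 at (2,0):
1 1 0 1
1 1 0 0
1 1 0 1
1 0 0 1

Lights still on: 10

Answer: no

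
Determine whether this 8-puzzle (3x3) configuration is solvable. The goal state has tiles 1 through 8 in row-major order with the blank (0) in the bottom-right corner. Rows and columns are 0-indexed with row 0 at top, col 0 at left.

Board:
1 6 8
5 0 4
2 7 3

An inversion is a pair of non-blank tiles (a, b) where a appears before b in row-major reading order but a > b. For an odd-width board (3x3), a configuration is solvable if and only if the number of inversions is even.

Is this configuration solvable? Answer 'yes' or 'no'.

Inversions (pairs i<j in row-major order where tile[i] > tile[j] > 0): 15
15 is odd, so the puzzle is not solvable.

Answer: no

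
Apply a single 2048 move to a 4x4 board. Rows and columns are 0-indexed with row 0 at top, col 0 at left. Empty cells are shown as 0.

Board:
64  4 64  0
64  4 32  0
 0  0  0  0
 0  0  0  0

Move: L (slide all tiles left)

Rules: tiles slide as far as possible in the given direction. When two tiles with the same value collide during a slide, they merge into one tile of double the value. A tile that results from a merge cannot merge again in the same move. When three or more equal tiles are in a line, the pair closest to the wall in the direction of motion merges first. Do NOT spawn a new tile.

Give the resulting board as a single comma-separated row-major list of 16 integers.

Slide left:
row 0: [64, 4, 64, 0] -> [64, 4, 64, 0]
row 1: [64, 4, 32, 0] -> [64, 4, 32, 0]
row 2: [0, 0, 0, 0] -> [0, 0, 0, 0]
row 3: [0, 0, 0, 0] -> [0, 0, 0, 0]

Answer: 64, 4, 64, 0, 64, 4, 32, 0, 0, 0, 0, 0, 0, 0, 0, 0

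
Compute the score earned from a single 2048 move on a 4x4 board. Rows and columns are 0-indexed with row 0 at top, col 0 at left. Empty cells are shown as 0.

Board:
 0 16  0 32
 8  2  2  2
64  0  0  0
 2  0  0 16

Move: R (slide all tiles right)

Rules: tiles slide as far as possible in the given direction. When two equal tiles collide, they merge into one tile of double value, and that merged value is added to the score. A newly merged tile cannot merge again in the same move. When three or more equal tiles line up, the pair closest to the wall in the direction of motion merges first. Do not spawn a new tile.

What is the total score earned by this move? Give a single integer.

Answer: 4

Derivation:
Slide right:
row 0: [0, 16, 0, 32] -> [0, 0, 16, 32]  score +0 (running 0)
row 1: [8, 2, 2, 2] -> [0, 8, 2, 4]  score +4 (running 4)
row 2: [64, 0, 0, 0] -> [0, 0, 0, 64]  score +0 (running 4)
row 3: [2, 0, 0, 16] -> [0, 0, 2, 16]  score +0 (running 4)
Board after move:
 0  0 16 32
 0  8  2  4
 0  0  0 64
 0  0  2 16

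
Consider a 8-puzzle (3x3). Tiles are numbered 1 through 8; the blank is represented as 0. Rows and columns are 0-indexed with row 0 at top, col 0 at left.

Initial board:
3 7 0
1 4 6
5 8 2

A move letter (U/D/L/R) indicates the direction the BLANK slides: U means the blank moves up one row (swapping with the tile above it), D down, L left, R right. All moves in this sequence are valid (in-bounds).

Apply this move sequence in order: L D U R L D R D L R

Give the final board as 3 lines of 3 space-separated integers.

After move 1 (L):
3 0 7
1 4 6
5 8 2

After move 2 (D):
3 4 7
1 0 6
5 8 2

After move 3 (U):
3 0 7
1 4 6
5 8 2

After move 4 (R):
3 7 0
1 4 6
5 8 2

After move 5 (L):
3 0 7
1 4 6
5 8 2

After move 6 (D):
3 4 7
1 0 6
5 8 2

After move 7 (R):
3 4 7
1 6 0
5 8 2

After move 8 (D):
3 4 7
1 6 2
5 8 0

After move 9 (L):
3 4 7
1 6 2
5 0 8

After move 10 (R):
3 4 7
1 6 2
5 8 0

Answer: 3 4 7
1 6 2
5 8 0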